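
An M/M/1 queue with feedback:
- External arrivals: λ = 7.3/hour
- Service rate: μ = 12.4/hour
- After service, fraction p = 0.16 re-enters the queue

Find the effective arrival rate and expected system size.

Effective arrival rate: λ_eff = λ/(1-p) = 7.3/(1-0.16) = 7.3/0.84 = 8.690476
ρ = λ_eff/μ = 8.690476/12.4 = 0.70084
L = ρ/(1-ρ) = 0.70084/(1-0.70084) = 2.3427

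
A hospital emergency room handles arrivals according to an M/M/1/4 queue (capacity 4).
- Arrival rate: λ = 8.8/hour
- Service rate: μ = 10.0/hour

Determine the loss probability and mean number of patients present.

ρ = λ/μ = 8.8/10.0 = 0.8800
P₀ = (1-ρ)/(1-ρ^(K+1)) = (1-0.8800)/(1-0.8800^5) = 0.1200/0.4723 = 0.2541
P_K = P₀×ρ^K = 0.2541 × 0.8800^4 = 0.2541 × 0.5997 = 0.1524
Blocking probability P_4 = 0.1524 (15.24%)
L = ρ[1 - (K+1)ρ^K + Kρ^(K+1)] / [(1-ρ)(1-ρ^(K+1))]
L = 0.8800 × (1 - 5×0.5996954 + 4×0.5277319) / ((1 - 0.8800) × (1 - 0.5277319)) = 1.7461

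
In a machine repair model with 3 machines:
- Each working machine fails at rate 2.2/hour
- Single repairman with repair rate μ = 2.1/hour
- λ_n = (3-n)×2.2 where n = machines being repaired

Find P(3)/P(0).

P(3)/P(0) = ∏_{i=0}^{3-1} λ_i/μ_{i+1}
= (3-0)×2.2/2.1 × (3-1)×2.2/2.1 × (3-2)×2.2/2.1
= 6.8986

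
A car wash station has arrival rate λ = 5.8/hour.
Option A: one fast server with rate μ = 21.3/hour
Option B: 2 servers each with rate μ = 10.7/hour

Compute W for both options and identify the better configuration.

Option A: single server μ = 21.3 (M/M/1)
  ρ_A = 5.8/21.3 = 0.2723
  W_A = 1/(μ-λ) = 1/(21.3-5.8) = 1/15.50 = 0.06452

Option B: 2 servers μ = 10.7 (M/M/2)
  ρ_B = λ/(cμ) = 5.8/(2×10.7) = 0.2710
  Offered load a = λ/μ = cρ = 5.8/10.7 = 0.5421
  P₀ = [ Σₙ₌₀^1 aⁿ/n! + a^2/(2!(1-ρ)) ]⁻¹
  Σ = a^0/0! + a^1/1! = 1.0000 + 0.5421 = 1.5421
  a^2/(2!(1-ρ)) = 0.2938/(2 × 0.7290) = 0.2015
  P₀ = 1/(1.5421 + 0.2015) = 0.5735
  Lq = P₀·a^2·ρ / (2!(1-ρ)²) = 0.57353 × 0.29382 × 0.27103 / (2 × 0.53140) = 0.04297
  Wq_B = Lq/λ = 0.04297/5.8 = 0.007409
  W_B = Wq_B + 1/μ = 0.007409 + 0.09346 = 0.1009

Since W_A = 0.06452 < W_B = 0.1009, Option A (single fast server) has the shorter time in system.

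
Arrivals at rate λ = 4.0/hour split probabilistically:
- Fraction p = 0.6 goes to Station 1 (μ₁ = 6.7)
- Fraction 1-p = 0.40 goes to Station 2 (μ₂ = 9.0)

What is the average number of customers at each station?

Effective rates: λ₁ = 4.0×0.6 = 2.4, λ₂ = 4.0×0.40 = 1.6
Station 1: ρ₁ = 2.4/6.7 = 0.3582, L₁ = ρ₁/(1-ρ₁) = 0.3582/(1-0.3582) = 0.5581
Station 2: ρ₂ = 1.6/9.0 = 0.1778, L₂ = ρ₂/(1-ρ₂) = 0.1778/(1-0.1778) = 0.2162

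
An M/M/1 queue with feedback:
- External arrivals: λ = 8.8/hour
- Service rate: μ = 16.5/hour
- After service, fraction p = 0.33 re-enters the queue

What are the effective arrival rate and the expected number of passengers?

Effective arrival rate: λ_eff = λ/(1-p) = 8.8/(1-0.33) = 8.8/0.67 = 13.1343
ρ = λ_eff/μ = 13.1343/16.5 = 0.79602
L = ρ/(1-ρ) = 0.79602/(1-0.79602) = 3.9024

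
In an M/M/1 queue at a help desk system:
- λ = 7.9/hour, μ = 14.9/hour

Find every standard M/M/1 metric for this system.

Step 1: ρ = λ/μ = 7.9/14.9 = 0.5302
Step 2: L = λ/(μ-λ) = 7.9/7.00 = 1.1286
Step 3: Lq = λ²/(μ(μ-λ)) = 62.41/(14.9×7.00) = 0.5984
Step 4: W = 1/(μ-λ) = 1/7.00 = 0.14286
Step 5: Wq = λ/(μ(μ-λ)) = 7.9/(14.9×7.00) = 0.07574
Step 6: P(0) = 1-ρ = 0.4698
Verify: L = λW = 7.9×0.14286 = 1.1286 ✔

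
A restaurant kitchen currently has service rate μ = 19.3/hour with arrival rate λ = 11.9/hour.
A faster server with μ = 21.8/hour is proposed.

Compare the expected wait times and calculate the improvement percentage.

System 1: ρ₁ = 11.9/19.3 = 0.6166, W₁ = 1/(19.3-11.9) = 0.135135
System 2: ρ₂ = 11.9/21.8 = 0.5459, W₂ = 1/(21.8-11.9) = 0.101010
Improvement: (W₁-W₂)/W₁ = (0.135135-0.101010)/0.135135 = 25.25%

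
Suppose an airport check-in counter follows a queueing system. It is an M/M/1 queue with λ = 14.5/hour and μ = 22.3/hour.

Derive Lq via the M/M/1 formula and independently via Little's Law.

Method 1 (direct): Lq = λ²/(μ(μ-λ)) = 210.25/(22.3 × 7.80) = 1.2088

Method 2 (Little's Law):
W = 1/(μ-λ) = 1/7.80 = 0.12820513
Wq = W - 1/μ = 0.12820513 - 0.044843049 = 0.0833621
Lq = λWq = 14.5 × 0.0833621 = 1.2088 ✔ (matches Method 1)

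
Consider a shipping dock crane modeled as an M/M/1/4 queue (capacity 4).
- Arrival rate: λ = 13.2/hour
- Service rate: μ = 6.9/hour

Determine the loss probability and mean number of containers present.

ρ = λ/μ = 13.2/6.9 = 1.91304
P₀ = (1-ρ)/(1-ρ^(K+1)) = (1-1.91304)/(1-1.91304^5) = -0.9130/-24.6224 = 0.03708
P_K = P₀×ρ^K = 0.037082 × 1.91304^4 = 0.037082 × 13.3936 = 0.4967
Blocking probability P_4 = 0.4967 (49.67%)
L = ρ[1 - (K+1)ρ^K + Kρ^(K+1)] / [(1-ρ)(1-ρ^(K+1))]
L = 1.91304 × (1 - 5×13.3936 + 4×25.6224) / ((1 - 1.91304) × (1 - 25.6224)) = 3.1078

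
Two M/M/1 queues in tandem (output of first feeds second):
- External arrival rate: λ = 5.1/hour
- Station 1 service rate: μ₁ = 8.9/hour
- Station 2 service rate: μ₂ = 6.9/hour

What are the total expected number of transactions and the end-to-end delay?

By Jackson's theorem, each station behaves as independent M/M/1.
Station 1: ρ₁ = 5.1/8.9 = 0.5730, L₁ = ρ₁/(1-ρ₁) = λ/(μ₁-λ) = 5.1/3.80 = 1.3421
Station 2: ρ₂ = 5.1/6.9 = 0.7391, L₂ = ρ₂/(1-ρ₂) = λ/(μ₂-λ) = 5.1/1.80 = 2.8333
Total: L = L₁ + L₂ = 1.3421 + 2.8333 = 4.1754
W = L/λ = 4.1754/5.1 = 0.8187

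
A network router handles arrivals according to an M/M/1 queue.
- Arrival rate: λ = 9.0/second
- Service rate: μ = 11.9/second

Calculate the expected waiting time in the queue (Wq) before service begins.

First, compute utilization: ρ = λ/μ = 9.0/11.9 = 0.7563
For M/M/1: Wq = λ/(μ(μ-λ))
Wq = 9.0/(11.9 × (11.9-9.0))
Wq = 9.0/(11.9 × 2.90)
Wq = 0.2608 seconds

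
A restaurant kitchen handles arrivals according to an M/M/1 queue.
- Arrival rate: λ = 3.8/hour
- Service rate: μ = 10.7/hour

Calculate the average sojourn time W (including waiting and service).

First, compute utilization: ρ = λ/μ = 3.8/10.7 = 0.3551
For M/M/1: W = 1/(μ-λ)
W = 1/(10.7-3.8) = 1/6.90
W = 0.1449 hours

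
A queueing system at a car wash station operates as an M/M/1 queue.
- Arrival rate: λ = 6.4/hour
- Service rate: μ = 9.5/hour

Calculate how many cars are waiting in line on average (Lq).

ρ = λ/μ = 6.4/9.5 = 0.6737
For M/M/1: Lq = λ²/(μ(μ-λ))
Lq = 40.96/(9.5 × 3.10)
Lq = 1.3908 cars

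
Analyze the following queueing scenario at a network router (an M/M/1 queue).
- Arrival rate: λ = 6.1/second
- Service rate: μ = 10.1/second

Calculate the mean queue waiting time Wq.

First, compute utilization: ρ = λ/μ = 6.1/10.1 = 0.6040
For M/M/1: Wq = λ/(μ(μ-λ))
Wq = 6.1/(10.1 × (10.1-6.1))
Wq = 6.1/(10.1 × 4.00)
Wq = 0.1510 seconds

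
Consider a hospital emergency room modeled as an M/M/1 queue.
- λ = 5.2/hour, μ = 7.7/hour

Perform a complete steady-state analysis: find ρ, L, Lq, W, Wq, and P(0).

Step 1: ρ = λ/μ = 5.2/7.7 = 0.6753
Step 2: L = λ/(μ-λ) = 5.2/2.50 = 2.0800
Step 3: Lq = λ²/(μ(μ-λ)) = 27.04/(7.7×2.50) = 1.4047
Step 4: W = 1/(μ-λ) = 1/2.50 = 0.4000
Step 5: Wq = λ/(μ(μ-λ)) = 5.2/(7.7×2.50) = 0.2701
Step 6: P(0) = 1-ρ = 0.3247
Verify: L = λW = 5.2×0.4000 = 2.0800 ✔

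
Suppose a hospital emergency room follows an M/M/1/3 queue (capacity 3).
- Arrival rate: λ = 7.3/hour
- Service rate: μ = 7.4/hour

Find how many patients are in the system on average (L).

ρ = λ/μ = 7.3/7.4 = 0.9865
P₀ = (1-ρ)/(1-ρ^(K+1)) = (1-0.9865)/(1-0.9865^4) = 0.01350/0.05292 = 0.2551
P_K = P₀×ρ^K = 0.2551 × 0.9865^3 = 0.2551 × 0.9600 = 0.2449
L = ρ[1 - (K+1)ρ^K + Kρ^(K+1)] / [(1-ρ)(1-ρ^(K+1))]
L = 0.9865 × (1 - 4×0.9600443 + 3×0.9470837) / ((1 - 0.9865) × (1 - 0.9470837)) = 1.4830 patients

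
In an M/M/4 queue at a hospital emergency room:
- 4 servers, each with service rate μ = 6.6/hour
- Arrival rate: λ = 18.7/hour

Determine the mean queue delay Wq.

Traffic intensity: ρ = λ/(cμ) = 18.7/(4×6.6) = 0.7083
Since ρ = 0.7083 < 1, system is stable.
Offered load a = λ/μ = cρ = 18.7/6.6 = 2.8333
P₀ = [ Σₙ₌₀^3 aⁿ/n! + a^4/(4!(1-ρ)) ]⁻¹
Σ = a^0/0! + a^1/1! + a^2/2! + a^3/3! = 1.0000 + 2.8333 + 4.0139 + 3.7909 = 11.6381
a^4/(4!(1-ρ)) = 64.44522/(24 × 0.2916667) = 9.2065
P₀ = 1/(11.6381 + 9.2065) = 0.04797
Lq = P₀·a^4·ρ / (4!(1-ρ)²) = 0.047974 × 64.4452 × 0.70833 / (24 × 0.085069) = 1.0726
Wq = Lq/λ = 1.0726/18.7 = 0.05736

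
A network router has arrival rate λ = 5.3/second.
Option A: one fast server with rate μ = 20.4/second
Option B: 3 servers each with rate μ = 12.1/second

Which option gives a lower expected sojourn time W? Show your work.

Option A: single server μ = 20.4 (M/M/1)
  ρ_A = 5.3/20.4 = 0.2598
  W_A = 1/(μ-λ) = 1/(20.4-5.3) = 1/15.10 = 0.06623

Option B: 3 servers μ = 12.1 (M/M/3)
  ρ_B = λ/(cμ) = 5.3/(3×12.1) = 0.1460
  Offered load a = λ/μ = cρ = 5.3/12.1 = 0.4380
  P₀ = [ Σₙ₌₀^2 aⁿ/n! + a^3/(3!(1-ρ)) ]⁻¹
  Σ = a^0/0! + a^1/1! + a^2/2! = 1.0000 + 0.4380 + 0.09593 = 1.5339
  a^3/(3!(1-ρ)) = 0.08404/(6 × 0.8540) = 0.01640
  P₀ = 1/(1.5339 + 0.01640) = 0.6450
  Lq = P₀·a^3·ρ / (3!(1-ρ)²) = 0.6450 × 0.08404 × 0.1460 / (6 × 0.7293) = 0.001809
  Wq_B = Lq/λ = 0.0018086/5.3 = 0.00034125
  W_B = Wq_B + 1/μ = 0.00034125 + 0.082645 = 0.08299

Since W_A = 0.06623 < W_B = 0.08299, Option A (single fast server) has the shorter time in system.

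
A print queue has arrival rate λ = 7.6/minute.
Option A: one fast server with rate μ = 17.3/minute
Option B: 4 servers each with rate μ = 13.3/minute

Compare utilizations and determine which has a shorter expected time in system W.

Option A: single server μ = 17.3 (M/M/1)
  ρ_A = 7.6/17.3 = 0.4393
  W_A = 1/(μ-λ) = 1/(17.3-7.6) = 1/9.70 = 0.1031

Option B: 4 servers μ = 13.3 (M/M/4)
  ρ_B = λ/(cμ) = 7.6/(4×13.3) = 0.1429
  Offered load a = λ/μ = cρ = 7.6/13.3 = 0.5714
  P₀ = [ Σₙ₌₀^3 aⁿ/n! + a^4/(4!(1-ρ)) ]⁻¹
  Σ = a^0/0! + a^1/1! + a^2/2! + a^3/3! = 1.0000 + 0.5714 + 0.1633 + 0.03110 = 1.7658
  a^4/(4!(1-ρ)) = 0.10662/(24 × 0.85714) = 0.005183
  P₀ = 1/(1.7658 + 0.005183) = 0.5647
  Lq = P₀·a^4·ρ / (4!(1-ρ)²) = 0.5647 × 0.1066 × 0.1429 / (24 × 0.7347) = 0.0004878
  Wq_B = Lq/λ = 0.0004878/7.6 = 0.00006418
  W_B = Wq_B + 1/μ = 0.00006418 + 0.07519 = 0.07525

Since W_B = 0.07525 < W_A = 0.1031, Option B (multiple servers) has the shorter time in system.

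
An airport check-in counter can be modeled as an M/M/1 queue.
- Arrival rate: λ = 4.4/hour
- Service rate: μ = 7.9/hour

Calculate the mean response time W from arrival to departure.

First, compute utilization: ρ = λ/μ = 4.4/7.9 = 0.5570
For M/M/1: W = 1/(μ-λ)
W = 1/(7.9-4.4) = 1/3.50
W = 0.2857 hours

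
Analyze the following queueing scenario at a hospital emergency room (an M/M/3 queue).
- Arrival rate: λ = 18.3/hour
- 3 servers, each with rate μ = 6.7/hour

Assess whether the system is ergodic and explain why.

Stability requires ρ = λ/(cμ) < 1
ρ = 18.3/(3 × 6.7) = 18.3/20.10 = 0.9104
Since 0.9104 < 1, the system is STABLE.
The servers are busy 91.04% of the time.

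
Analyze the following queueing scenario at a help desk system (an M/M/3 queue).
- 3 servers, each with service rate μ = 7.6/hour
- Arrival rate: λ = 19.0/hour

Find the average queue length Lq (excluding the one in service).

Traffic intensity: ρ = λ/(cμ) = 19.0/(3×7.6) = 0.8333
Since ρ = 0.8333 < 1, system is stable.
Offered load a = λ/μ = cρ = 19.0/7.6 = 2.5000
P₀ = [ Σₙ₌₀^2 aⁿ/n! + a^3/(3!(1-ρ)) ]⁻¹
Σ = a^0/0! + a^1/1! + a^2/2! = 1.0000 + 2.5000 + 3.1250 = 6.6250
a^3/(3!(1-ρ)) = 15.6250/(6 × 0.166667) = 15.6250
P₀ = 1/(6.6250 + 15.6250) = 0.04494
Lq = P₀·a^3·ρ / (3!(1-ρ)²) = 0.044944 × 15.6250 × 0.83333 / (6 × 0.027778) = 3.5112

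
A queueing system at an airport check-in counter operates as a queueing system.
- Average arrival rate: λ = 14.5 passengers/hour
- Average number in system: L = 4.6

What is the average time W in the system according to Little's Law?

Little's Law: L = λW, so W = L/λ
W = 4.6/14.5 = 0.3172 hours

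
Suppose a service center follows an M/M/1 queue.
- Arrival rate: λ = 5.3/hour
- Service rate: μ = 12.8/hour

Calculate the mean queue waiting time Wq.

First, compute utilization: ρ = λ/μ = 5.3/12.8 = 0.4141
For M/M/1: Wq = λ/(μ(μ-λ))
Wq = 5.3/(12.8 × (12.8-5.3))
Wq = 5.3/(12.8 × 7.50)
Wq = 0.05521 hours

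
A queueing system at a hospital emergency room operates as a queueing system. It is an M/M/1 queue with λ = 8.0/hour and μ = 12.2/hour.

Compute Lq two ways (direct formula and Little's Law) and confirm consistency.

Method 1 (direct): Lq = λ²/(μ(μ-λ)) = 64.00/(12.2 × 4.20) = 1.2490

Method 2 (Little's Law):
W = 1/(μ-λ) = 1/4.20 = 0.2381
Wq = W - 1/μ = 0.2381 - 0.08197 = 0.15613
Lq = λWq = 8.0 × 0.15613 = 1.2490 ✔ (matches Method 1)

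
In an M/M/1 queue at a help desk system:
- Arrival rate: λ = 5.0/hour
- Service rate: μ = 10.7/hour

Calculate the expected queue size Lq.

ρ = λ/μ = 5.0/10.7 = 0.4673
For M/M/1: Lq = λ²/(μ(μ-λ))
Lq = 25.00/(10.7 × 5.70)
Lq = 0.4099 tickets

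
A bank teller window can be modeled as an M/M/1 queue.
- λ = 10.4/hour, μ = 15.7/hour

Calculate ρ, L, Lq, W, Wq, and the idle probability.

Step 1: ρ = λ/μ = 10.4/15.7 = 0.6624
Step 2: L = λ/(μ-λ) = 10.4/5.30 = 1.9623
Step 3: Lq = λ²/(μ(μ-λ)) = 108.16/(15.7×5.30) = 1.2998
Step 4: W = 1/(μ-λ) = 1/5.30 = 0.18868
Step 5: Wq = λ/(μ(μ-λ)) = 10.4/(15.7×5.30) = 0.1250
Step 6: P(0) = 1-ρ = 0.3376
Verify: L = λW = 10.4×0.18868 = 1.9623 ✔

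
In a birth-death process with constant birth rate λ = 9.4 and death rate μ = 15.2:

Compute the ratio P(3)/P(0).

For constant rates: P(n)/P(0) = (λ/μ)^n
P(3)/P(0) = (9.4/15.2)^3 = 0.6184^3 = 0.2365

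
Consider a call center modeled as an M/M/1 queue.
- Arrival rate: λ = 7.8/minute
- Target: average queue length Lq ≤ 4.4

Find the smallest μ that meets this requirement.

For M/M/1: Lq = λ²/(μ(μ-λ))
Need Lq ≤ 4.4, i.e. μ(μ-λ) ≥ λ²/4.4
μ² - 7.8μ - 60.84/4.4 ≥ 0  →  μ² - 7.8μ - 13.82727 ≥ 0
Quadratic formula (positive root): μ = [λ + √(λ² + 4×13.82727)]/2
Discriminant: 60.84 + 4×13.82727 = 116.1491, √116.1491 = 10.7772
μ ≥ (7.8 + 10.7772)/2 = 9.2886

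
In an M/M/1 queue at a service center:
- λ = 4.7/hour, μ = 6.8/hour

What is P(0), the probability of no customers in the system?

ρ = λ/μ = 4.7/6.8 = 0.6912
P(0) = 1 - ρ = 1 - 0.6912 = 0.3088
The server is idle 30.88% of the time.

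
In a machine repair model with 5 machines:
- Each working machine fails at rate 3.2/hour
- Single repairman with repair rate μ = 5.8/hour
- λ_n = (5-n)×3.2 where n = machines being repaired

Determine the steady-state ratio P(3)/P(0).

P(3)/P(0) = ∏_{i=0}^{3-1} λ_i/μ_{i+1}
= (5-0)×3.2/5.8 × (5-1)×3.2/5.8 × (5-2)×3.2/5.8
= 10.0767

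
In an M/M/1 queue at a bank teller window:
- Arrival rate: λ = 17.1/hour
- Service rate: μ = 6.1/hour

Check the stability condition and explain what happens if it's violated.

Stability requires ρ = λ/(cμ) < 1
ρ = 17.1/(1 × 6.1) = 17.1/6.10 = 2.8033
Since 2.8033 ≥ 1, the system is UNSTABLE.
Queue grows without bound. Need μ > λ = 17.1.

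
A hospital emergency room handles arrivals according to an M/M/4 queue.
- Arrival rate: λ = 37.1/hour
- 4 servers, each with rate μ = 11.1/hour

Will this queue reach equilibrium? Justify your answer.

Stability requires ρ = λ/(cμ) < 1
ρ = 37.1/(4 × 11.1) = 37.1/44.40 = 0.8356
Since 0.8356 < 1, the system is STABLE.
The servers are busy 83.56% of the time.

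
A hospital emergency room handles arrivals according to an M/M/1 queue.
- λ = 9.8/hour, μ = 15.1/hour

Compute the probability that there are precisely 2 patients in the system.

ρ = λ/μ = 9.8/15.1 = 0.6490
P(n) = (1-ρ)ρⁿ
P(2) = (1-0.6490) × 0.6490^2
P(2) = 0.3510 × 0.4212
P(2) = 0.1478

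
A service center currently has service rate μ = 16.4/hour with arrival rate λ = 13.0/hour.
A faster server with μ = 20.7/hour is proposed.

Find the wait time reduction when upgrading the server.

System 1: ρ₁ = 13.0/16.4 = 0.7927, W₁ = 1/(16.4-13.0) = 0.29412
System 2: ρ₂ = 13.0/20.7 = 0.6280, W₂ = 1/(20.7-13.0) = 0.12987
Improvement: (W₁-W₂)/W₁ = (0.29412-0.12987)/0.29412 = 55.84%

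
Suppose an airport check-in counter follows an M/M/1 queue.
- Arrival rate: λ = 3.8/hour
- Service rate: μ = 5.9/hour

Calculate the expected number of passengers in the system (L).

ρ = λ/μ = 3.8/5.9 = 0.6441
For M/M/1: L = λ/(μ-λ)
L = 3.8/(5.9-3.8) = 3.8/2.10
L = 1.8095 passengers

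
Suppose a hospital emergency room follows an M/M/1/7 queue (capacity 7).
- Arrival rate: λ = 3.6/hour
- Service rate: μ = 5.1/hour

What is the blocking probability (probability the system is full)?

ρ = λ/μ = 3.6/5.1 = 0.70588
P₀ = (1-ρ)/(1-ρ^(K+1)) = (1-0.70588)/(1-0.70588^8) = 0.2941/0.9384 = 0.3134
P_K = P₀×ρ^K = 0.3134 × 0.70588^7 = 0.3134 × 0.08732 = 0.02737
Blocking probability = 2.74%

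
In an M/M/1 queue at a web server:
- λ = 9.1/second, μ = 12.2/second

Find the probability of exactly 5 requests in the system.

ρ = λ/μ = 9.1/12.2 = 0.7459
P(n) = (1-ρ)ρⁿ
P(5) = (1-0.7459) × 0.7459^5
P(5) = 0.2541 × 0.2309
P(5) = 0.05867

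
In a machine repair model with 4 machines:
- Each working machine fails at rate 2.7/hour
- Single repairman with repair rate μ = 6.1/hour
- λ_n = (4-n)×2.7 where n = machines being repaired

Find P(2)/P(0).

P(2)/P(0) = ∏_{i=0}^{2-1} λ_i/μ_{i+1}
= (4-0)×2.7/6.1 × (4-1)×2.7/6.1
= 2.3510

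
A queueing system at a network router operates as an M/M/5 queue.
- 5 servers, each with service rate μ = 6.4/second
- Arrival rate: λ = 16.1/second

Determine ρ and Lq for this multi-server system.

Traffic intensity: ρ = λ/(cμ) = 16.1/(5×6.4) = 0.5031
Since ρ = 0.5031 < 1, system is stable.
Offered load a = λ/μ = cρ = 16.1/6.4 = 2.5156
P₀ = [ Σₙ₌₀^4 aⁿ/n! + a^5/(5!(1-ρ)) ]⁻¹
Σ = a^0/0! + a^1/1! + a^2/2! + a^3/3! + a^4/4! = 1.0000 + 2.5156 + 3.1642 + 2.6533 + 1.6687 = 11.0018
a^5/(5!(1-ρ)) = 100.7464/(120 × 0.49687) = 1.6897
P₀ = 1/(11.0018 + 1.6897) = 0.07879
Lq = P₀·a^5·ρ / (5!(1-ρ)²) = 0.07879 × 100.7464 × 0.5031 / (120 × 0.2469) = 0.1348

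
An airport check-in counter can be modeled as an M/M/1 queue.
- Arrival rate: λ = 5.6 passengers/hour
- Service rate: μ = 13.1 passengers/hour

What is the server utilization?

Server utilization: ρ = λ/μ
ρ = 5.6/13.1 = 0.4275
The server is busy 42.75% of the time.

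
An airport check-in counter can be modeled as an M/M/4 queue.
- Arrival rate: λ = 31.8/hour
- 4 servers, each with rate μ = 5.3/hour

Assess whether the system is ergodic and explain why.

Stability requires ρ = λ/(cμ) < 1
ρ = 31.8/(4 × 5.3) = 31.8/21.20 = 1.5000
Since 1.5000 ≥ 1, the system is UNSTABLE.
Need c > λ/μ = 31.8/5.3 = 6.00.
Minimum servers needed: c = 7.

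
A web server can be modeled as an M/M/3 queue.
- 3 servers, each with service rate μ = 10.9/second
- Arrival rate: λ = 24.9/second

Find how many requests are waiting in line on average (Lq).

Traffic intensity: ρ = λ/(cμ) = 24.9/(3×10.9) = 0.7615
Since ρ = 0.7615 < 1, system is stable.
Offered load a = λ/μ = cρ = 24.9/10.9 = 2.2844
P₀ = [ Σₙ₌₀^2 aⁿ/n! + a^3/(3!(1-ρ)) ]⁻¹
Σ = a^0/0! + a^1/1! + a^2/2! = 1.0000 + 2.2844 + 2.6093 = 5.8937
a^3/(3!(1-ρ)) = 11.92116/(6 × 0.2385321) = 8.3295
P₀ = 1/(5.8937 + 8.3295) = 0.07031
Lq = P₀·a^3·ρ / (3!(1-ρ)²) = 0.070308 × 11.9212 × 0.76147 / (6 × 0.056898) = 1.8695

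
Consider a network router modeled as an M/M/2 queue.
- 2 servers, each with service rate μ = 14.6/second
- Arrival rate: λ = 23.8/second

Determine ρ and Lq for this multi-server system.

Traffic intensity: ρ = λ/(cμ) = 23.8/(2×14.6) = 0.8151
Since ρ = 0.8151 < 1, system is stable.
Offered load a = λ/μ = cρ = 23.8/14.6 = 1.6301
P₀ = [ Σₙ₌₀^1 aⁿ/n! + a^2/(2!(1-ρ)) ]⁻¹
Σ = a^0/0! + a^1/1! = 1.0000 + 1.6301 = 2.6301
a^2/(2!(1-ρ)) = 2.65735/(2 × 0.184932) = 7.1847
P₀ = 1/(2.6301 + 7.1847) = 0.1019
Lq = P₀·a^2·ρ / (2!(1-ρ)²) = 0.10189 × 2.6573 × 0.81507 / (2 × 0.034200) = 3.2263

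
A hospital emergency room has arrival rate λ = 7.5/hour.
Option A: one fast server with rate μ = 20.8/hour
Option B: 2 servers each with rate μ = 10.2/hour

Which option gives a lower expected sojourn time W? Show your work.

Option A: single server μ = 20.8 (M/M/1)
  ρ_A = 7.5/20.8 = 0.3606
  W_A = 1/(μ-λ) = 1/(20.8-7.5) = 1/13.30 = 0.07519

Option B: 2 servers μ = 10.2 (M/M/2)
  ρ_B = λ/(cμ) = 7.5/(2×10.2) = 0.3676
  Offered load a = λ/μ = cρ = 7.5/10.2 = 0.7353
  P₀ = [ Σₙ₌₀^1 aⁿ/n! + a^2/(2!(1-ρ)) ]⁻¹
  Σ = a^0/0! + a^1/1! = 1.0000 + 0.7353 = 1.7353
  a^2/(2!(1-ρ)) = 0.5407/(2 × 0.6324) = 0.4275
  P₀ = 1/(1.7353 + 0.4275) = 0.4624
  Lq = P₀·a^2·ρ / (2!(1-ρ)²) = 0.4624 × 0.5407 × 0.3676 / (2 × 0.3999) = 0.1149
  Wq_B = Lq/λ = 0.1149/7.5 = 0.01532
  W_B = Wq_B + 1/μ = 0.01532 + 0.09804 = 0.1134

Since W_A = 0.07519 < W_B = 0.1134, Option A (single fast server) has the shorter time in system.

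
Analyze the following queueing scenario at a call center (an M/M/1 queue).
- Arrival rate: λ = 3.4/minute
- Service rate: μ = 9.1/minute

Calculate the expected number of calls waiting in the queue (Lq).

ρ = λ/μ = 3.4/9.1 = 0.3736
For M/M/1: Lq = λ²/(μ(μ-λ))
Lq = 11.56/(9.1 × 5.70)
Lq = 0.2229 calls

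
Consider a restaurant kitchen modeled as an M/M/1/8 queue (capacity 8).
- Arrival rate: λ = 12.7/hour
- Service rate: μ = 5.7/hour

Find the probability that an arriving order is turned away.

ρ = λ/μ = 12.7/5.7 = 2.22807
P₀ = (1-ρ)/(1-ρ^(K+1)) = (1-2.22807)/(1-2.22807^9) = -1.2281/-1352.1922 = 0.0009082
P_K = P₀×ρ^K = 0.0009082 × 2.22807^8 = 0.0009082 × 607.3383 = 0.5516
Blocking probability = 55.16%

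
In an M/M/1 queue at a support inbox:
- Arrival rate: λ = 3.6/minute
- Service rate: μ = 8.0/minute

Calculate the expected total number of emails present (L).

ρ = λ/μ = 3.6/8.0 = 0.4500
For M/M/1: L = λ/(μ-λ)
L = 3.6/(8.0-3.6) = 3.6/4.40
L = 0.8182 emails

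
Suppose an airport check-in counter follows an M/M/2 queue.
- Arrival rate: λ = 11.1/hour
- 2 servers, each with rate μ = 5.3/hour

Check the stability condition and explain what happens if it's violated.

Stability requires ρ = λ/(cμ) < 1
ρ = 11.1/(2 × 5.3) = 11.1/10.60 = 1.0472
Since 1.0472 ≥ 1, the system is UNSTABLE.
Need c > λ/μ = 11.1/5.3 = 2.09.
Minimum servers needed: c = 3.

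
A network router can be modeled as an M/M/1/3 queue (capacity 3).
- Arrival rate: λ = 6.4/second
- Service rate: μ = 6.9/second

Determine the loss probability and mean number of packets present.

ρ = λ/μ = 6.4/6.9 = 0.9275
P₀ = (1-ρ)/(1-ρ^(K+1)) = (1-0.9275)/(1-0.9275^4) = 0.072500/0.25996 = 0.2789
P_K = P₀×ρ^K = 0.2789 × 0.9275^3 = 0.2789 × 0.7979 = 0.2225
Blocking probability P_3 = 0.2225 (22.25%)
L = ρ[1 - (K+1)ρ^K + Kρ^(K+1)] / [(1-ρ)(1-ρ^(K+1))]
L = 0.9275 × (1 - 4×0.7978877 + 3×0.7400408) / ((1 - 0.9275) × (1 - 0.7400408)) = 1.4061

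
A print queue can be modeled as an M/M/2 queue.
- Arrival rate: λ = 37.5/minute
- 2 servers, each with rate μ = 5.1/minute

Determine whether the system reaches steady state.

Stability requires ρ = λ/(cμ) < 1
ρ = 37.5/(2 × 5.1) = 37.5/10.20 = 3.6765
Since 3.6765 ≥ 1, the system is UNSTABLE.
Need c > λ/μ = 37.5/5.1 = 7.35.
Minimum servers needed: c = 8.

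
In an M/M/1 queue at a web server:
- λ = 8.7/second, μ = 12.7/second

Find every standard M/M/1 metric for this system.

Step 1: ρ = λ/μ = 8.7/12.7 = 0.6850
Step 2: L = λ/(μ-λ) = 8.7/4.00 = 2.1750
Step 3: Lq = λ²/(μ(μ-λ)) = 75.69/(12.7×4.00) = 1.4900
Step 4: W = 1/(μ-λ) = 1/4.00 = 0.2500
Step 5: Wq = λ/(μ(μ-λ)) = 8.7/(12.7×4.00) = 0.1713
Step 6: P(0) = 1-ρ = 0.3150
Verify: L = λW = 8.7×0.2500 = 2.1750 ✔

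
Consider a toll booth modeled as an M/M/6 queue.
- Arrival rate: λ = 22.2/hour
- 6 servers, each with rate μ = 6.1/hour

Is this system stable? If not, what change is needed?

Stability requires ρ = λ/(cμ) < 1
ρ = 22.2/(6 × 6.1) = 22.2/36.60 = 0.6066
Since 0.6066 < 1, the system is STABLE.
The servers are busy 60.66% of the time.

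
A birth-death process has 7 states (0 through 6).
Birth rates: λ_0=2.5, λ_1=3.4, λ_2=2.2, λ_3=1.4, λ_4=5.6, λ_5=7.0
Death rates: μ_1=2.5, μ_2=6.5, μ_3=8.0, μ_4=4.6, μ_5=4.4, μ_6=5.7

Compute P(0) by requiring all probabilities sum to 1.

Ratios P(n)/P(0) = (λ₀···λₙ₋₁)/(μ₁···μₙ):
P(1)/P(0) = (2.5)/(2.5) = 1.0000
P(2)/P(0) = (2.5×3.4)/(2.5×6.5) = 0.5231
P(3)/P(0) = (2.5×3.4×2.2)/(2.5×6.5×8.0) = 0.1438
P(4)/P(0) = (2.5×3.4×2.2×1.4)/(2.5×6.5×8.0×4.6) = 0.04378
P(5)/P(0) = (2.5×3.4×2.2×1.4×5.6)/(2.5×6.5×8.0×4.6×4.4) = 0.05572
P(6)/P(0) = (2.5×3.4×2.2×1.4×5.6×7.0)/(2.5×6.5×8.0×4.6×4.4×5.7) = 0.06843

Normalization: ∑ P(n) = 1
P(0) × (1.0000 + 1.0000 + 0.5231 + 0.1438 + 0.04378 + 0.05572 + 0.06843) = 1
P(0) × 2.8348 = 1
P(0) = 1/2.8348 = 0.3528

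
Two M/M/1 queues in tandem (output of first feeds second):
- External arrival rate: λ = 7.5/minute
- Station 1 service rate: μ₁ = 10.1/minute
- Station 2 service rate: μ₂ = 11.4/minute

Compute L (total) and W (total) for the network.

By Jackson's theorem, each station behaves as independent M/M/1.
Station 1: ρ₁ = 7.5/10.1 = 0.7426, L₁ = ρ₁/(1-ρ₁) = λ/(μ₁-λ) = 7.5/2.60 = 2.8846
Station 2: ρ₂ = 7.5/11.4 = 0.6579, L₂ = ρ₂/(1-ρ₂) = λ/(μ₂-λ) = 7.5/3.90 = 1.9231
Total: L = L₁ + L₂ = 2.8846 + 1.9231 = 4.8077
W = L/λ = 4.8077/7.5 = 0.6410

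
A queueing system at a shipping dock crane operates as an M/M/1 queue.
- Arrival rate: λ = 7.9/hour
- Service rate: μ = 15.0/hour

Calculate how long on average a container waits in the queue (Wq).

First, compute utilization: ρ = λ/μ = 7.9/15.0 = 0.5267
For M/M/1: Wq = λ/(μ(μ-λ))
Wq = 7.9/(15.0 × (15.0-7.9))
Wq = 7.9/(15.0 × 7.10)
Wq = 0.07418 hours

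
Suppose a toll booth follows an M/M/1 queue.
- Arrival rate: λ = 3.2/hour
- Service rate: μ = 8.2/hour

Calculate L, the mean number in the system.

ρ = λ/μ = 3.2/8.2 = 0.3902
For M/M/1: L = λ/(μ-λ)
L = 3.2/(8.2-3.2) = 3.2/5.00
L = 0.6400 vehicles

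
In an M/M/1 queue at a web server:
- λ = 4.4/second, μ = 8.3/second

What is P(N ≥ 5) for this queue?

ρ = λ/μ = 4.4/8.3 = 0.53012
P(N ≥ n) = ρⁿ
P(N ≥ 5) = 0.53012^5
P(N ≥ 5) = 0.04187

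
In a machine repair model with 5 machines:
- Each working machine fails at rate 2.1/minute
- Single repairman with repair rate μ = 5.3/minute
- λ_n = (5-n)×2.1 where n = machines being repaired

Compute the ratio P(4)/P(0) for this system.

P(4)/P(0) = ∏_{i=0}^{4-1} λ_i/μ_{i+1}
= (5-0)×2.1/5.3 × (5-1)×2.1/5.3 × (5-2)×2.1/5.3 × (5-3)×2.1/5.3
= 2.9577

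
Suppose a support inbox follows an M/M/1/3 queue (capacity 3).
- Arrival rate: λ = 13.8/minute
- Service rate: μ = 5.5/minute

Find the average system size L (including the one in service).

ρ = λ/μ = 13.8/5.5 = 2.5091
P₀ = (1-ρ)/(1-ρ^(K+1)) = (1-2.5091)/(1-2.5091^4) = -1.5091/-38.6344 = 0.03906
P_K = P₀×ρ^K = 0.03906 × 2.5091^3 = 0.03906 × 15.7962 = 0.6170
L = ρ[1 - (K+1)ρ^K + Kρ^(K+1)] / [(1-ρ)(1-ρ^(K+1))]
L = 2.5091 × (1 - 4×15.7962 + 3×39.6344) / ((1 - 2.5091) × (1 - 39.6344)) = 2.4409 emails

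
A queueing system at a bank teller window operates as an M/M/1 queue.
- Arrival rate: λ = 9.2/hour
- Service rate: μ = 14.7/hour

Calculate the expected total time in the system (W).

First, compute utilization: ρ = λ/μ = 9.2/14.7 = 0.6259
For M/M/1: W = 1/(μ-λ)
W = 1/(14.7-9.2) = 1/5.50
W = 0.1818 hours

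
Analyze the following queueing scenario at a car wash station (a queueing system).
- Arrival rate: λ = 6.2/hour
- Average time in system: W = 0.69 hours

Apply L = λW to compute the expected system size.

Little's Law: L = λW
L = 6.2 × 0.69 = 4.2780 cars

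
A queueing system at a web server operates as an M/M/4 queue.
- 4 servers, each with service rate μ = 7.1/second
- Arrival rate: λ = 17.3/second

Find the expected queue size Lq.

Traffic intensity: ρ = λ/(cμ) = 17.3/(4×7.1) = 0.6092
Since ρ = 0.6092 < 1, system is stable.
Offered load a = λ/μ = cρ = 17.3/7.1 = 2.4366
P₀ = [ Σₙ₌₀^3 aⁿ/n! + a^4/(4!(1-ρ)) ]⁻¹
Σ = a^0/0! + a^1/1! + a^2/2! + a^3/3! = 1.0000 + 2.4366 + 2.9686 + 2.4111 = 8.8163
a^4/(4!(1-ρ)) = 35.2493/(24 × 0.39085) = 3.7578
P₀ = 1/(8.8163 + 3.7578) = 0.07953
Lq = P₀·a^4·ρ / (4!(1-ρ)²) = 0.079529 × 35.2493 × 0.60915 / (24 × 0.15276) = 0.4658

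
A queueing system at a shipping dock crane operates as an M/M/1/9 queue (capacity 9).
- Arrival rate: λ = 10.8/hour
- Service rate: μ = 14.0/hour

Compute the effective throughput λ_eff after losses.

ρ = λ/μ = 10.8/14.0 = 0.77143
P₀ = (1-ρ)/(1-ρ^(K+1)) = (1-0.77143)/(1-0.77143^10) = 0.2286/0.9254 = 0.2470
P_K = P₀×ρ^K = 0.2470 × 0.77143^9 = 0.2470 × 0.09675 = 0.02390
λ_eff = λ(1-P_K) = 10.8 × (1 - 0.02390) = 10.8 × 0.9761 = 10.5419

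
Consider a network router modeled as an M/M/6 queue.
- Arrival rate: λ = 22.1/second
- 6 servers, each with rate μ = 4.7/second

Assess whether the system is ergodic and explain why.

Stability requires ρ = λ/(cμ) < 1
ρ = 22.1/(6 × 4.7) = 22.1/28.20 = 0.7837
Since 0.7837 < 1, the system is STABLE.
The servers are busy 78.37% of the time.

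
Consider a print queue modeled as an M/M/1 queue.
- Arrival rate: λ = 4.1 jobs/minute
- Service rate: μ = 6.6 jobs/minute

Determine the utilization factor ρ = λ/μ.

Server utilization: ρ = λ/μ
ρ = 4.1/6.6 = 0.6212
The server is busy 62.12% of the time.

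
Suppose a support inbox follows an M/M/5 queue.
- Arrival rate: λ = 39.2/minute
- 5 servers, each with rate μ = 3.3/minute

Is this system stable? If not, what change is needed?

Stability requires ρ = λ/(cμ) < 1
ρ = 39.2/(5 × 3.3) = 39.2/16.50 = 2.3758
Since 2.3758 ≥ 1, the system is UNSTABLE.
Need c > λ/μ = 39.2/3.3 = 11.88.
Minimum servers needed: c = 12.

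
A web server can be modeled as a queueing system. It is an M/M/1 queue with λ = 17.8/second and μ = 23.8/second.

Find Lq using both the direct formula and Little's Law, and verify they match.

Method 1 (direct): Lq = λ²/(μ(μ-λ)) = 316.84/(23.8 × 6.00) = 2.2188

Method 2 (Little's Law):
W = 1/(μ-λ) = 1/6.00 = 0.16667
Wq = W - 1/μ = 0.16667 - 0.042017 = 0.12465
Lq = λWq = 17.8 × 0.12465 = 2.2188 ✔ (matches Method 1)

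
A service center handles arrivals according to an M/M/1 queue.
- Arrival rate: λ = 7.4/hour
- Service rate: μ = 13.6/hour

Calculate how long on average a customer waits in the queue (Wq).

First, compute utilization: ρ = λ/μ = 7.4/13.6 = 0.5441
For M/M/1: Wq = λ/(μ(μ-λ))
Wq = 7.4/(13.6 × (13.6-7.4))
Wq = 7.4/(13.6 × 6.20)
Wq = 0.08776 hours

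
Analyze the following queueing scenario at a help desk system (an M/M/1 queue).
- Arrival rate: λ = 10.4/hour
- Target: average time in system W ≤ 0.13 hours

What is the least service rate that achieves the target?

For M/M/1: W = 1/(μ-λ)
Need W ≤ 0.13, so 1/(μ-λ) ≤ 0.13
μ - λ ≥ 1/0.13 = 7.6923
μ ≥ 10.4 + 7.6923 = 18.0923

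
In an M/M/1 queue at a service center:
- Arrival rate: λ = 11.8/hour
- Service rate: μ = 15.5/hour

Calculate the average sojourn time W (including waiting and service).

First, compute utilization: ρ = λ/μ = 11.8/15.5 = 0.7613
For M/M/1: W = 1/(μ-λ)
W = 1/(15.5-11.8) = 1/3.70
W = 0.2703 hours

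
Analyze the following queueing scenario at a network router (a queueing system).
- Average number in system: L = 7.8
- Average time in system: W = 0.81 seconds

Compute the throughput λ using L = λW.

Little's Law: L = λW, so λ = L/W
λ = 7.8/0.81 = 9.6296 packets/second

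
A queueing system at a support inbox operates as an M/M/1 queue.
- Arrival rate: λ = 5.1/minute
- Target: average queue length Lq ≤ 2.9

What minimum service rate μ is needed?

For M/M/1: Lq = λ²/(μ(μ-λ))
Need Lq ≤ 2.9, i.e. μ(μ-λ) ≥ λ²/2.9
μ² - 5.1μ - 26.01/2.9 ≥ 0  →  μ² - 5.1μ - 8.96897 ≥ 0
Quadratic formula (positive root): μ = [λ + √(λ² + 4×8.96897)]/2
Discriminant: 26.01 + 4×8.96897 = 61.8859, √61.8859 = 7.8668
μ ≥ (5.1 + 7.8668)/2 = 6.4834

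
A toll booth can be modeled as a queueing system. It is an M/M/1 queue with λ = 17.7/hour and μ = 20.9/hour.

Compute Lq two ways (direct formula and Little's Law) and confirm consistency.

Method 1 (direct): Lq = λ²/(μ(μ-λ)) = 313.29/(20.9 × 3.20) = 4.6844

Method 2 (Little's Law):
W = 1/(μ-λ) = 1/3.20 = 0.31250
Wq = W - 1/μ = 0.31250 - 0.047847 = 0.264653
Lq = λWq = 17.7 × 0.264653 = 4.6844 ✔ (matches Method 1)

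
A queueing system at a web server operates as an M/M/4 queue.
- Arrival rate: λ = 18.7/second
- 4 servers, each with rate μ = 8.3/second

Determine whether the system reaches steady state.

Stability requires ρ = λ/(cμ) < 1
ρ = 18.7/(4 × 8.3) = 18.7/33.20 = 0.5633
Since 0.5633 < 1, the system is STABLE.
The servers are busy 56.33% of the time.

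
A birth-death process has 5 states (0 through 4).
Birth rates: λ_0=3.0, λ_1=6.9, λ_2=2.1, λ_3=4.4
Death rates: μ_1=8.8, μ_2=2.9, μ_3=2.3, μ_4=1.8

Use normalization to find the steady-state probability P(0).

Ratios P(n)/P(0) = (λ₀···λₙ₋₁)/(μ₁···μₙ):
P(1)/P(0) = (3.0)/(8.8) = 0.340909
P(2)/P(0) = (3.0×6.9)/(8.8×2.9) = 0.811129
P(3)/P(0) = (3.0×6.9×2.1)/(8.8×2.9×2.3) = 0.740596
P(4)/P(0) = (3.0×6.9×2.1×4.4)/(8.8×2.9×2.3×1.8) = 1.81034

Normalization: ∑ P(n) = 1
P(0) × (1.00000 + 0.340909 + 0.811129 + 0.740596 + 1.81034) = 1
P(0) × 4.7030 = 1
P(0) = 1/4.7030 = 0.2126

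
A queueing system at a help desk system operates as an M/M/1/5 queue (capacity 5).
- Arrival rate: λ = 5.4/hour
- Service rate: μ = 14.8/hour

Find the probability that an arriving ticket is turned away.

ρ = λ/μ = 5.4/14.8 = 0.364865
P₀ = (1-ρ)/(1-ρ^(K+1)) = (1-0.364865)/(1-0.364865^6) = 0.6351/0.9976 = 0.6366
P_K = P₀×ρ^K = 0.63664 × 0.364865^5 = 0.63664 × 0.0064664 = 0.004117
Blocking probability = 0.41%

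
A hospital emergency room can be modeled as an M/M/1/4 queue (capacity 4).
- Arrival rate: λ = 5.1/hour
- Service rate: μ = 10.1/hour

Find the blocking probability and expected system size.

ρ = λ/μ = 5.1/10.1 = 0.50495
P₀ = (1-ρ)/(1-ρ^(K+1)) = (1-0.50495)/(1-0.50495^5) = 0.49505/0.96717 = 0.5119
P_K = P₀×ρ^K = 0.5119 × 0.50495^4 = 0.5119 × 0.06501 = 0.03328
Blocking probability P_4 = 0.03328 (3.33%)
L = ρ[1 - (K+1)ρ^K + Kρ^(K+1)] / [(1-ρ)(1-ρ^(K+1))]
L = 0.50495 × (1 - 5×0.06501 + 4×0.03283) / ((1 - 0.50495) × (1 - 0.03283)) = 0.8503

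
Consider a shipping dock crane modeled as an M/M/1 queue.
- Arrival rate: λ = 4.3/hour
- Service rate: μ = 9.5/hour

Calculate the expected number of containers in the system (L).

ρ = λ/μ = 4.3/9.5 = 0.4526
For M/M/1: L = λ/(μ-λ)
L = 4.3/(9.5-4.3) = 4.3/5.20
L = 0.8269 containers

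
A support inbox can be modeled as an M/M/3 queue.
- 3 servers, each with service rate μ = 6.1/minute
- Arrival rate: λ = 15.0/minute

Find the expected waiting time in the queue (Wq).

Traffic intensity: ρ = λ/(cμ) = 15.0/(3×6.1) = 0.8197
Since ρ = 0.8197 < 1, system is stable.
Offered load a = λ/μ = cρ = 15.0/6.1 = 2.4590
P₀ = [ Σₙ₌₀^2 aⁿ/n! + a^3/(3!(1-ρ)) ]⁻¹
Σ = a^0/0! + a^1/1! + a^2/2! = 1.0000 + 2.4590 + 3.0234 = 6.4824
a^3/(3!(1-ρ)) = 14.8691/(6 × 0.180328) = 13.7426
P₀ = 1/(6.4824 + 13.7426) = 0.04944
Lq = P₀·a^3·ρ / (3!(1-ρ)²) = 0.049444 × 14.8691 × 0.81967 / (6 × 0.032518) = 3.0886
Wq = Lq/λ = 3.0886/15.0 = 0.2059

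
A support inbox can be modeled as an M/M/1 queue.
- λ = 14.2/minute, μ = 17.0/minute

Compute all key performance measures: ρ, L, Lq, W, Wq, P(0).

Step 1: ρ = λ/μ = 14.2/17.0 = 0.8353
Step 2: L = λ/(μ-λ) = 14.2/2.80 = 5.0714
Step 3: Lq = λ²/(μ(μ-λ)) = 201.64/(17.0×2.80) = 4.2361
Step 4: W = 1/(μ-λ) = 1/2.80 = 0.35714
Step 5: Wq = λ/(μ(μ-λ)) = 14.2/(17.0×2.80) = 0.2983
Step 6: P(0) = 1-ρ = 0.1647
Verify: L = λW = 14.2×0.35714 = 5.0714 ✔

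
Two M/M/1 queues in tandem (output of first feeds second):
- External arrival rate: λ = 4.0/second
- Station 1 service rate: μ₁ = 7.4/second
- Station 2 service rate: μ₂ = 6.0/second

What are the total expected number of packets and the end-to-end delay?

By Jackson's theorem, each station behaves as independent M/M/1.
Station 1: ρ₁ = 4.0/7.4 = 0.5405, L₁ = ρ₁/(1-ρ₁) = λ/(μ₁-λ) = 4.0/3.40 = 1.1765
Station 2: ρ₂ = 4.0/6.0 = 0.6667, L₂ = ρ₂/(1-ρ₂) = λ/(μ₂-λ) = 4.0/2.00 = 2.0000
Total: L = L₁ + L₂ = 1.1765 + 2.0000 = 3.1765
W = L/λ = 3.1765/4.0 = 0.7941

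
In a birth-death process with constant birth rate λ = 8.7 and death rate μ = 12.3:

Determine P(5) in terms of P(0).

For constant rates: P(n)/P(0) = (λ/μ)^n
P(5)/P(0) = (8.7/12.3)^5 = 0.7073^5 = 0.1770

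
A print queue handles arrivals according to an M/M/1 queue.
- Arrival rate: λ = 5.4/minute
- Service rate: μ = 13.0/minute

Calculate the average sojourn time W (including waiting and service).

First, compute utilization: ρ = λ/μ = 5.4/13.0 = 0.4154
For M/M/1: W = 1/(μ-λ)
W = 1/(13.0-5.4) = 1/7.60
W = 0.1316 minutes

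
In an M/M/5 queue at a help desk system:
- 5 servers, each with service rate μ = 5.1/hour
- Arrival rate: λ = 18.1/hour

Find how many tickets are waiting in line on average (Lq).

Traffic intensity: ρ = λ/(cμ) = 18.1/(5×5.1) = 0.7098
Since ρ = 0.7098 < 1, system is stable.
Offered load a = λ/μ = cρ = 18.1/5.1 = 3.5490
P₀ = [ Σₙ₌₀^4 aⁿ/n! + a^5/(5!(1-ρ)) ]⁻¹
Σ = a^0/0! + a^1/1! + a^2/2! + a^3/3! + a^4/4! = 1.0000 + 3.5490 + 6.2978 + 7.4503 + 6.6103 = 24.9074
a^5/(5!(1-ρ)) = 563.0436/(120 × 0.290196) = 16.1685
P₀ = 1/(24.9074 + 16.1685) = 0.02435
Lq = P₀·a^5·ρ / (5!(1-ρ)²) = 0.024345 × 563.0436 × 0.70980 / (120 × 0.084214) = 0.9628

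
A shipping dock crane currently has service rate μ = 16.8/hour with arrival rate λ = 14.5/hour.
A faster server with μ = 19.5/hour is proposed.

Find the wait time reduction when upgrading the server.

System 1: ρ₁ = 14.5/16.8 = 0.8631, W₁ = 1/(16.8-14.5) = 0.4348
System 2: ρ₂ = 14.5/19.5 = 0.7436, W₂ = 1/(19.5-14.5) = 0.2000
Improvement: (W₁-W₂)/W₁ = (0.4348-0.2000)/0.4348 = 54.00%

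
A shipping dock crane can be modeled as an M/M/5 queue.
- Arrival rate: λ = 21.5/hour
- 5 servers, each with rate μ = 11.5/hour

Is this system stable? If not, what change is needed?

Stability requires ρ = λ/(cμ) < 1
ρ = 21.5/(5 × 11.5) = 21.5/57.50 = 0.3739
Since 0.3739 < 1, the system is STABLE.
The servers are busy 37.39% of the time.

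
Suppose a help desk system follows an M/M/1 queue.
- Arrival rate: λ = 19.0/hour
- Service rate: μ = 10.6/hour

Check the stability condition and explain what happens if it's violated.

Stability requires ρ = λ/(cμ) < 1
ρ = 19.0/(1 × 10.6) = 19.0/10.60 = 1.7925
Since 1.7925 ≥ 1, the system is UNSTABLE.
Queue grows without bound. Need μ > λ = 19.0.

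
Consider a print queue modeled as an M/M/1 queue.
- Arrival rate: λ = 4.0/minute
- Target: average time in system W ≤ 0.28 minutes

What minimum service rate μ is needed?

For M/M/1: W = 1/(μ-λ)
Need W ≤ 0.28, so 1/(μ-λ) ≤ 0.28
μ - λ ≥ 1/0.28 = 3.5714
μ ≥ 4.0 + 3.5714 = 7.5714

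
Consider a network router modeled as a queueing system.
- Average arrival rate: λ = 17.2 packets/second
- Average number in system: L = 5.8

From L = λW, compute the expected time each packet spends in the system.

Little's Law: L = λW, so W = L/λ
W = 5.8/17.2 = 0.3372 seconds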